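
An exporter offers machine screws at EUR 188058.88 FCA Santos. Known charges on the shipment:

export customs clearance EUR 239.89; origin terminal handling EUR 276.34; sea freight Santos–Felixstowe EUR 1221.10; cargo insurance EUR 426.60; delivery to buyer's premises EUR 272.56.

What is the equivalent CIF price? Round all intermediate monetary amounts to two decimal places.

CIF price: EUR 189982.92

Not relevant to the conversion: export clearance — on the seller under both FCA and CIF; already in the FCA price and stays in the CIF price. delivery — on the buyer under both terms; not part of either seller's price.
From FCA to CIF, the seller additionally bears: origin terminal, freight, insurance.
CIF price = 188058.88 + 276.34 + 1221.10 + 426.60 = 189982.92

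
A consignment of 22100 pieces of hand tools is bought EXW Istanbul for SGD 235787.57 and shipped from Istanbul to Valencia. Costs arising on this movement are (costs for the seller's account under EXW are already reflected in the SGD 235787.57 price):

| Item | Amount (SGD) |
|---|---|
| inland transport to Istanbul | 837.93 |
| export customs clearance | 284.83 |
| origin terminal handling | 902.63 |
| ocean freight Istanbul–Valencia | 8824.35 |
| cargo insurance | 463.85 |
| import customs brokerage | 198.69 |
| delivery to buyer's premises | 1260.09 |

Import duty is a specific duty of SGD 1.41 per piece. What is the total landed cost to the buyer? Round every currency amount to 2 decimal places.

Total landed cost: SGD 279720.94

EXW: the seller makes goods available at their premises; the buyer bears all onward costs.
CIF value = EXW price + inland to port + export clearance + origin terminal + freight + insurance = 235787.57 + 837.93 + 284.83 + 902.63 + 8824.35 + 463.85 = 247101.16
Import duty = 22100 × 1.41 = 31161.00
Buyer bears: inland to port 837.93 + export clearance 284.83 + origin terminal 902.63 + freight 8824.35 + insurance 463.85 + brokerage 198.69 + delivery 1260.09 + duty 31161.00 = 43933.37
Landed cost = invoice 235787.57 + 43933.37 = 279720.94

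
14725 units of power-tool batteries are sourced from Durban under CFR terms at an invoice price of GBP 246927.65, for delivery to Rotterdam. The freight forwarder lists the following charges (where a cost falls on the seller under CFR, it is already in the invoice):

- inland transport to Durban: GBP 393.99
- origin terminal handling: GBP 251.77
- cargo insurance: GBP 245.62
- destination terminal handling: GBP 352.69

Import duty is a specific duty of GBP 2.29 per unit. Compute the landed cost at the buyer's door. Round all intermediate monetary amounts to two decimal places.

CFR: the seller pays costs through ocean freight to the destination port, but not insurance.
Already in the invoice (seller's account under CFR): inland to port, origin terminal — exclude.
CIF value = CFR price + insurance = 246927.65 + 245.62 = 247173.27
Import duty = 14725 × 2.29 = 33720.25
Buyer bears: insurance 245.62 + destination terminal 352.69 + duty 33720.25 = 34318.56
Landed cost = invoice 246927.65 + 34318.56 = 281246.21

Total landed cost: GBP 281246.21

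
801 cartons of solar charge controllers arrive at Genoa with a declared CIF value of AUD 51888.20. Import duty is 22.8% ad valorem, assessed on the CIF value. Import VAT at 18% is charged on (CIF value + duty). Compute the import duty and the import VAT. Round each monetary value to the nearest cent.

Import duty: AUD 11830.51; import VAT: AUD 11469.37

Import duty = 51888.20 × 22.8% = 11830.51
VAT base = CIF + duty = 51888.20 + 11830.51 = 63718.71
Import VAT = 63718.71 × 18% = 11469.37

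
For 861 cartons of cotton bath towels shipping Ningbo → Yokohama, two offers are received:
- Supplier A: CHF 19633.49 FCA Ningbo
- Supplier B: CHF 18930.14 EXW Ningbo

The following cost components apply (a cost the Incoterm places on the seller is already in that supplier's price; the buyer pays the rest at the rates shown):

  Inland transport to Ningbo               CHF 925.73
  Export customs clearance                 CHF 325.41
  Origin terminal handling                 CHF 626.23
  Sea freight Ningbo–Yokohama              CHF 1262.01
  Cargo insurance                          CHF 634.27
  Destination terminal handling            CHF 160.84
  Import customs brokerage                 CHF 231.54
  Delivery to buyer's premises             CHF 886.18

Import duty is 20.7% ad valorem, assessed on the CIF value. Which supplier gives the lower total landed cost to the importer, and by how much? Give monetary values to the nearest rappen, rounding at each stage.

Supplier A (FCA):
CIF value = FCA price + origin terminal + freight + insurance = 19633.49 + 626.23 + 1262.01 + 634.27 = 22156.00
Import duty = 22156.00 × 20.7% = 4586.29
Buyer bears (A): 626.23 + 1262.01 + 634.27 + 160.84 + 231.54 + 886.18 = 3801.07
Landed cost (A) = invoice 19633.49 + 3801.07 + duty 4586.29 = 28020.85
Supplier B (EXW):
CIF value = EXW price + inland to port + export clearance + origin terminal + freight + insurance = 18930.14 + 925.73 + 325.41 + 626.23 + 1262.01 + 634.27 = 22703.79
Import duty = 22703.79 × 20.7% = 4699.68
Buyer bears (B): 925.73 + 325.41 + 626.23 + 1262.01 + 634.27 + 160.84 + 231.54 + 886.18 = 5052.21
Landed cost (B) = invoice 18930.14 + 5052.21 + duty 4699.68 = 28682.03
Difference = |28020.85 − 28682.03| = 661.18

Supplier A is cheaper by CHF 661.18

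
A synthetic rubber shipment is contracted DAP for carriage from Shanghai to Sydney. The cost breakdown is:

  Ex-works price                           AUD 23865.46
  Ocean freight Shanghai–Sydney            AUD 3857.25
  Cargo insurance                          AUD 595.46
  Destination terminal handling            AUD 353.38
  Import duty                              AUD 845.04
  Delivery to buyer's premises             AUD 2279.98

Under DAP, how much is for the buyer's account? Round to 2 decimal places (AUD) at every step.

DAP: the seller bears all costs to the named destination except import duty and clearance.
Seller's account: goods 23865.46 + freight 3857.25 + insurance 595.46 + destination terminal 353.38 + delivery 2279.98 = 30951.53
Buyer's account: duty 845.04 = 845.04

Buyer's account: AUD 845.04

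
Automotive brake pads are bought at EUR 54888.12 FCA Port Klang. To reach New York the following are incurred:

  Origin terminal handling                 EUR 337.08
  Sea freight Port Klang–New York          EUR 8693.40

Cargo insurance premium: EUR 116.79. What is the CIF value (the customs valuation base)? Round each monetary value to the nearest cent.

CIF value: EUR 64035.39

CIF = FCA price + pre-shipment costs + freight + insurance
CIF = 54888.12 + 337.08 + 8693.40 + 116.79 = 64035.39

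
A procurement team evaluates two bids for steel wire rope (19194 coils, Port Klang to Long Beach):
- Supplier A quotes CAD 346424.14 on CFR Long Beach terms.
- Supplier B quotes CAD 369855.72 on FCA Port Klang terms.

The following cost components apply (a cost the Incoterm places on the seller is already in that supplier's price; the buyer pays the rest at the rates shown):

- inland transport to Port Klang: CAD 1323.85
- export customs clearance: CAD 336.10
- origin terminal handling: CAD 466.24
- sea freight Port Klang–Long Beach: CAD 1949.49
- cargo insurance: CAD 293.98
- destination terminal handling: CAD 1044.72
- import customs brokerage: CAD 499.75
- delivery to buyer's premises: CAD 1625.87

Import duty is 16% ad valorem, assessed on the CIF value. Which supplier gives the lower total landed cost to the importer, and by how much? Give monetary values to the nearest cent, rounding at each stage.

Supplier A (CFR):
CIF value = CFR price + insurance = 346424.14 + 293.98 = 346718.12
Import duty = 346718.12 × 16% = 55474.90
Buyer bears (A): 293.98 + 1044.72 + 499.75 + 1625.87 = 3464.32
Landed cost (A) = invoice 346424.14 + 3464.32 + duty 55474.90 = 405363.36
Supplier B (FCA):
CIF value = FCA price + origin terminal + freight + insurance = 369855.72 + 466.24 + 1949.49 + 293.98 = 372565.43
Import duty = 372565.43 × 16% = 59610.47
Buyer bears (B): 466.24 + 1949.49 + 293.98 + 1044.72 + 499.75 + 1625.87 = 5880.05
Landed cost (B) = invoice 369855.72 + 5880.05 + duty 59610.47 = 435346.24
Difference = |405363.36 − 435346.24| = 29982.88

Supplier A is cheaper by CAD 29982.88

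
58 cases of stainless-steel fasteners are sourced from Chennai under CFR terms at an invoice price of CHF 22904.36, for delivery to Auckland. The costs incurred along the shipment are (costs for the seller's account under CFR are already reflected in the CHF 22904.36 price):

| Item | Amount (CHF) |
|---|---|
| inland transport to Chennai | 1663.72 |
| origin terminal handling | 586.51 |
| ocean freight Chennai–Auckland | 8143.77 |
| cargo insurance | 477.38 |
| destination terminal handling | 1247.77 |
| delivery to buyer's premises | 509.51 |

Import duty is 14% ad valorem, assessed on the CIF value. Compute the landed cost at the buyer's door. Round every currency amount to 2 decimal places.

Total landed cost: CHF 28412.46

CFR: the seller pays costs through ocean freight to the destination port, but not insurance.
Already in the invoice (seller's account under CFR): inland to port, origin terminal, freight — exclude.
CIF value = CFR price + insurance = 22904.36 + 477.38 = 23381.74
Import duty = 23381.74 × 14% = 3273.44
Buyer bears: insurance 477.38 + destination terminal 1247.77 + delivery 509.51 + duty 3273.44 = 5508.10
Landed cost = invoice 22904.36 + 5508.10 = 28412.46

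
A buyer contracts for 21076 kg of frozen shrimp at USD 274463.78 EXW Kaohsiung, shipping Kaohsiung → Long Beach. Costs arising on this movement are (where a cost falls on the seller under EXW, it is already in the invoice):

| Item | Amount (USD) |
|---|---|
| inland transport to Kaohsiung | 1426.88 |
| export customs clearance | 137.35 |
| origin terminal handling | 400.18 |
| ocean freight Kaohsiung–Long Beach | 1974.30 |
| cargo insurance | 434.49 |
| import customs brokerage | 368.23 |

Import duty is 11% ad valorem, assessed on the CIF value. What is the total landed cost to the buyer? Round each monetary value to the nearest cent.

EXW: the seller makes goods available at their premises; the buyer bears all onward costs.
CIF value = EXW price + inland to port + export clearance + origin terminal + freight + insurance = 274463.78 + 1426.88 + 137.35 + 400.18 + 1974.30 + 434.49 = 278836.98
Import duty = 278836.98 × 11% = 30672.07
Buyer bears: inland to port 1426.88 + export clearance 137.35 + origin terminal 400.18 + freight 1974.30 + insurance 434.49 + brokerage 368.23 + duty 30672.07 = 35413.50
Landed cost = invoice 274463.78 + 35413.50 = 309877.28

Total landed cost: USD 309877.28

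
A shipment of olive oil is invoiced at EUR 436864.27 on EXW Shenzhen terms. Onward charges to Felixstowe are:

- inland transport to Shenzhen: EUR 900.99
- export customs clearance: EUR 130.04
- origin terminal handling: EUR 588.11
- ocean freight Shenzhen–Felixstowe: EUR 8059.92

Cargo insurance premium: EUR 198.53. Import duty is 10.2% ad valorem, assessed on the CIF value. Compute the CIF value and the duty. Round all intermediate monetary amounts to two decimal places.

CIF value: EUR 446741.86; import duty: EUR 45567.67

CIF = EXW price + pre-shipment costs + freight + insurance
CIF = 436864.27 + 900.99 + 130.04 + 588.11 + 8059.92 + 198.53 = 446741.86
Import duty = 446741.86 × 10.2% = 45567.67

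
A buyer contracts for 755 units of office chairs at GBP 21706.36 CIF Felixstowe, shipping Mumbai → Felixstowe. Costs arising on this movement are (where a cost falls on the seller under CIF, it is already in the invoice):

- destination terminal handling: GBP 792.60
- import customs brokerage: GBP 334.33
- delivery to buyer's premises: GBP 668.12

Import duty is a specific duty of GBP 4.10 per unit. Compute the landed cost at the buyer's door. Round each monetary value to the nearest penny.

Total landed cost: GBP 26596.91

CIF: the seller pays costs through ocean freight and marine insurance to the destination port.
The CIF price already equals the CIF value: 21706.36
Import duty = 755 × 4.10 = 3095.50
Buyer bears: destination terminal 792.60 + brokerage 334.33 + delivery 668.12 + duty 3095.50 = 4890.55
Landed cost = invoice 21706.36 + 4890.55 = 26596.91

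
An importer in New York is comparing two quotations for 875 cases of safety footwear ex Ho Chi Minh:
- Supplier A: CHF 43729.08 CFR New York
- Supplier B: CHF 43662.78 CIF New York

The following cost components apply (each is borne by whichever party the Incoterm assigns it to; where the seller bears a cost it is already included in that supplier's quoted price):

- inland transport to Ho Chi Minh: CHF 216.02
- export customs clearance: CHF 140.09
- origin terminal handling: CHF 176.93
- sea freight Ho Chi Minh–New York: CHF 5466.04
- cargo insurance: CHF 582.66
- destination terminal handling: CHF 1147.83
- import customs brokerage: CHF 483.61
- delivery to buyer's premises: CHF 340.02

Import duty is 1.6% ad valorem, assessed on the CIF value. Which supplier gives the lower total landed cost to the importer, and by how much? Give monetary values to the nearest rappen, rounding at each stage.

Supplier B is cheaper by CHF 659.35

Supplier A (CFR):
CIF value = CFR price + insurance = 43729.08 + 582.66 = 44311.74
Import duty = 44311.74 × 1.6% = 708.99
Buyer bears (A): 582.66 + 1147.83 + 483.61 + 340.02 = 2554.12
Landed cost (A) = invoice 43729.08 + 2554.12 + duty 708.99 = 46992.19
Supplier B (CIF):
The CIF price already equals the CIF value: 43662.78
Import duty = 43662.78 × 1.6% = 698.60
Buyer bears (B): 1147.83 + 483.61 + 340.02 = 1971.46
Landed cost (B) = invoice 43662.78 + 1971.46 + duty 698.60 = 46332.84
Difference = |46992.19 − 46332.84| = 659.35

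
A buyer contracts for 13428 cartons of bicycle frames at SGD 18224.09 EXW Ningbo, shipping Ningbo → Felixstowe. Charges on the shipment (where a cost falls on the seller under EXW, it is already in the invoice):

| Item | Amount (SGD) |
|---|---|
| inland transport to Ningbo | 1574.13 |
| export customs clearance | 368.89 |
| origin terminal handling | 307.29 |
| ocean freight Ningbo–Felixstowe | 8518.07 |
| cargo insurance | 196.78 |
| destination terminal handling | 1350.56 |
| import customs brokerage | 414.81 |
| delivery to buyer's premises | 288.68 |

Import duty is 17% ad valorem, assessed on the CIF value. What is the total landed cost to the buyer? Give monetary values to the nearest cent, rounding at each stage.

Total landed cost: SGD 36205.47

EXW: the seller makes goods available at their premises; the buyer bears all onward costs.
CIF value = EXW price + inland to port + export clearance + origin terminal + freight + insurance = 18224.09 + 1574.13 + 368.89 + 307.29 + 8518.07 + 196.78 = 29189.25
Import duty = 29189.25 × 17% = 4962.17
Buyer bears: inland to port 1574.13 + export clearance 368.89 + origin terminal 307.29 + freight 8518.07 + insurance 196.78 + destination terminal 1350.56 + brokerage 414.81 + delivery 288.68 + duty 4962.17 = 17981.38
Landed cost = invoice 18224.09 + 17981.38 = 36205.47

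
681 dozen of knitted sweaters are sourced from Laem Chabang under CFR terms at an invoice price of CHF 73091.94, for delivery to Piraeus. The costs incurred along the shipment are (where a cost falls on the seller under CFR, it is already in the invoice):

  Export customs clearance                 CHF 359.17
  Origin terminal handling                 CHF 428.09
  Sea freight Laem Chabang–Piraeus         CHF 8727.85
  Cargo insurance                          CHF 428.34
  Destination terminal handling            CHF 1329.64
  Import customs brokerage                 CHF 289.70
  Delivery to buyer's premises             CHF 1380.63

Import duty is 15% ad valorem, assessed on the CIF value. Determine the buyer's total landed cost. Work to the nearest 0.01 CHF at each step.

CFR: the seller pays costs through ocean freight to the destination port, but not insurance.
Already in the invoice (seller's account under CFR): export clearance, origin terminal, freight — exclude.
CIF value = CFR price + insurance = 73091.94 + 428.34 = 73520.28
Import duty = 73520.28 × 15% = 11028.04
Buyer bears: insurance 428.34 + destination terminal 1329.64 + brokerage 289.70 + delivery 1380.63 + duty 11028.04 = 14456.35
Landed cost = invoice 73091.94 + 14456.35 = 87548.29

Total landed cost: CHF 87548.29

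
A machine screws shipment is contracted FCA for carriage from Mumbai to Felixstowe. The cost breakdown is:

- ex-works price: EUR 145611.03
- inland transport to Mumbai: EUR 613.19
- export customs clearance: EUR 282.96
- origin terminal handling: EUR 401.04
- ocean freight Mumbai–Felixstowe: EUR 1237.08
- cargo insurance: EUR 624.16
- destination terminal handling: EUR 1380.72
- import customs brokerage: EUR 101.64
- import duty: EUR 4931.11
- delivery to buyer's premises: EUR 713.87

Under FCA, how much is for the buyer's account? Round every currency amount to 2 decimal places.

FCA: the seller delivers export-cleared goods to the carrier; the buyer bears costs from that point.
Seller's account: goods 145611.03 + inland to port 613.19 + export clearance 282.96 = 146507.18
Buyer's account: origin terminal 401.04 + freight 1237.08 + insurance 624.16 + destination terminal 1380.72 + brokerage 101.64 + duty 4931.11 + delivery 713.87 = 9389.62

Buyer's account: EUR 9389.62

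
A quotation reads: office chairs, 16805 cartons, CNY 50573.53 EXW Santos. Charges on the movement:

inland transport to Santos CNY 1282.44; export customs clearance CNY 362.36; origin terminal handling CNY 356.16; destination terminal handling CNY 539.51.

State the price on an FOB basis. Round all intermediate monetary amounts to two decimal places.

FOB price: CNY 52574.49

Not relevant to the conversion: destination terminal — on the buyer under both terms; not part of either seller's price.
From EXW to FOB, the seller additionally bears: inland to port, export clearance, origin terminal.
FOB price = 50573.53 + 1282.44 + 362.36 + 356.16 = 52574.49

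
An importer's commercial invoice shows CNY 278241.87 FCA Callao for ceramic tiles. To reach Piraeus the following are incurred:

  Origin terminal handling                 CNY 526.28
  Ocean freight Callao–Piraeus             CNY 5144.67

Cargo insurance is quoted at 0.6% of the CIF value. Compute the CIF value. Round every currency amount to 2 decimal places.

Let C be the CIF value. C = FCA price + pre-shipment costs + freight + 0.6% × C
C − 0.6% × C = 278241.87 + 526.28 + 5144.67
0.994 × C = 283912.82
C = 283912.82 / 0.994 = 285626.58
Insurance premium = 0.6% × 285626.58 = 1713.76

CIF value: CNY 285626.58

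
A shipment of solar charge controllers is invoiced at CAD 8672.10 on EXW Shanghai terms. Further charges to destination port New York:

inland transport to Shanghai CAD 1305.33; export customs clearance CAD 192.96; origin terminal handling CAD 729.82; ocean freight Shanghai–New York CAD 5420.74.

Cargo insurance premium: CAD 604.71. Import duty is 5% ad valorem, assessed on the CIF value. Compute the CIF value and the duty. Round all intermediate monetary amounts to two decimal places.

CIF value: CAD 16925.66; import duty: CAD 846.28

CIF = EXW price + pre-shipment costs + freight + insurance
CIF = 8672.10 + 1305.33 + 192.96 + 729.82 + 5420.74 + 604.71 = 16925.66
Import duty = 16925.66 × 5% = 846.28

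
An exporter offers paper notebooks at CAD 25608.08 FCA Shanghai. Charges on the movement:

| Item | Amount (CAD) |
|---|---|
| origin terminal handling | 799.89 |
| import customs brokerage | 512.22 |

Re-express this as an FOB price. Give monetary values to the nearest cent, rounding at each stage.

Not relevant to the conversion: brokerage — on the buyer under both terms; not part of either seller's price.
From FCA to FOB, the seller additionally bears: origin terminal.
FOB price = 25608.08 + 799.89 = 26407.97

FOB price: CAD 26407.97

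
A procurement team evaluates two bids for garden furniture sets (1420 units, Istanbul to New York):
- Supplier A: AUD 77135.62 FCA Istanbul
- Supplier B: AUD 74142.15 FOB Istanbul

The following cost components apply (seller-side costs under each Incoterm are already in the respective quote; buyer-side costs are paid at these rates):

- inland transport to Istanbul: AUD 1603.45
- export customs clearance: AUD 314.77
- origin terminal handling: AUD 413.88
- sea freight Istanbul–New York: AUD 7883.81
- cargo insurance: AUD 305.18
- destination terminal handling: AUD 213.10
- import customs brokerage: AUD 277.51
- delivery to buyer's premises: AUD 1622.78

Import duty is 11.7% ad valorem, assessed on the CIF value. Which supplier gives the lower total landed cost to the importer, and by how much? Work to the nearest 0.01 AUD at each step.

Supplier A (FCA):
CIF value = FCA price + origin terminal + freight + insurance = 77135.62 + 413.88 + 7883.81 + 305.18 = 85738.49
Import duty = 85738.49 × 11.7% = 10031.40
Buyer bears (A): 413.88 + 7883.81 + 305.18 + 213.10 + 277.51 + 1622.78 = 10716.26
Landed cost (A) = invoice 77135.62 + 10716.26 + duty 10031.40 = 97883.28
Supplier B (FOB):
CIF value = FOB price + freight + insurance = 74142.15 + 7883.81 + 305.18 = 82331.14
Import duty = 82331.14 × 11.7% = 9632.74
Buyer bears (B): 7883.81 + 305.18 + 213.10 + 277.51 + 1622.78 = 10302.38
Landed cost (B) = invoice 74142.15 + 10302.38 + duty 9632.74 = 94077.27
Difference = |97883.28 − 94077.27| = 3806.01

Supplier B is cheaper by AUD 3806.01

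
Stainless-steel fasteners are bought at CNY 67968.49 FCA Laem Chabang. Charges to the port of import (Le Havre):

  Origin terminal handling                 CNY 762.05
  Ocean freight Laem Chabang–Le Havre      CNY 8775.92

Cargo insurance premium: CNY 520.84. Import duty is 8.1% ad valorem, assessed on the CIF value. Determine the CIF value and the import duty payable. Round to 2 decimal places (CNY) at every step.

CIF = FCA price + pre-shipment costs + freight + insurance
CIF = 67968.49 + 762.05 + 8775.92 + 520.84 = 78027.30
Import duty = 78027.30 × 8.1% = 6320.21

CIF value: CNY 78027.30; import duty: CNY 6320.21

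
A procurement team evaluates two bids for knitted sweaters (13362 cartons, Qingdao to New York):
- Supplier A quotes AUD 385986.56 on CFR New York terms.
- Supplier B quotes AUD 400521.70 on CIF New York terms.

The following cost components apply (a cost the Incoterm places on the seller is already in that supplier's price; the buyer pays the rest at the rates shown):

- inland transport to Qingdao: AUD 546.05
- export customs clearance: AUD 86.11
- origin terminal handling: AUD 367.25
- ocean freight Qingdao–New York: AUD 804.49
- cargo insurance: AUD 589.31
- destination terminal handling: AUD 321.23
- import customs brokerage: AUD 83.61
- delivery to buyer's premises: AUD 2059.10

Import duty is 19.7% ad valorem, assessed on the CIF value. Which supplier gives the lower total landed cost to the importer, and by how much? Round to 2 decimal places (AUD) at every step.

Supplier A (CFR):
CIF value = CFR price + insurance = 385986.56 + 589.31 = 386575.87
Import duty = 386575.87 × 19.7% = 76155.45
Buyer bears (A): 589.31 + 321.23 + 83.61 + 2059.10 = 3053.25
Landed cost (A) = invoice 385986.56 + 3053.25 + duty 76155.45 = 465195.26
Supplier B (CIF):
The CIF price already equals the CIF value: 400521.70
Import duty = 400521.70 × 19.7% = 78902.77
Buyer bears (B): 321.23 + 83.61 + 2059.10 = 2463.94
Landed cost (B) = invoice 400521.70 + 2463.94 + duty 78902.77 = 481888.41
Difference = |465195.26 − 481888.41| = 16693.15

Supplier A is cheaper by AUD 16693.15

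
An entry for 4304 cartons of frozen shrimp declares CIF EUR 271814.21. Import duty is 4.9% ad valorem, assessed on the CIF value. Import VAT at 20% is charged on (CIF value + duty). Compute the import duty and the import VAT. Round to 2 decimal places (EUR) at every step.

Import duty: EUR 13318.90; import VAT: EUR 57026.62

Import duty = 271814.21 × 4.9% = 13318.90
VAT base = CIF + duty = 271814.21 + 13318.90 = 285133.11
Import VAT = 285133.11 × 20% = 57026.62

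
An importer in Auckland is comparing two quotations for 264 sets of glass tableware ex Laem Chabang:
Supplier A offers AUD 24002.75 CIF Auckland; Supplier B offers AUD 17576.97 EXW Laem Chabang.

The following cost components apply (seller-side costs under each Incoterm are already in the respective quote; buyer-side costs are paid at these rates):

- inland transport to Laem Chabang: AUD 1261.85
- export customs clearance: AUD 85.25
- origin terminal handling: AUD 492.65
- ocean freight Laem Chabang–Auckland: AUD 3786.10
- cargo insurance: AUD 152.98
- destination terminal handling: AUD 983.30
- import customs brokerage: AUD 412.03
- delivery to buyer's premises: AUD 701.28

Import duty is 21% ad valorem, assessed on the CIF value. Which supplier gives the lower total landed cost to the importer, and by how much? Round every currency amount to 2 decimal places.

Supplier B is cheaper by AUD 782.81

Supplier A (CIF):
The CIF price already equals the CIF value: 24002.75
Import duty = 24002.75 × 21% = 5040.58
Buyer bears (A): 983.30 + 412.03 + 701.28 = 2096.61
Landed cost (A) = invoice 24002.75 + 2096.61 + duty 5040.58 = 31139.94
Supplier B (EXW):
CIF value = EXW price + inland to port + export clearance + origin terminal + freight + insurance = 17576.97 + 1261.85 + 85.25 + 492.65 + 3786.10 + 152.98 = 23355.80
Import duty = 23355.80 × 21% = 4904.72
Buyer bears (B): 1261.85 + 85.25 + 492.65 + 3786.10 + 152.98 + 983.30 + 412.03 + 701.28 = 7875.44
Landed cost (B) = invoice 17576.97 + 7875.44 + duty 4904.72 = 30357.13
Difference = |31139.94 − 30357.13| = 782.81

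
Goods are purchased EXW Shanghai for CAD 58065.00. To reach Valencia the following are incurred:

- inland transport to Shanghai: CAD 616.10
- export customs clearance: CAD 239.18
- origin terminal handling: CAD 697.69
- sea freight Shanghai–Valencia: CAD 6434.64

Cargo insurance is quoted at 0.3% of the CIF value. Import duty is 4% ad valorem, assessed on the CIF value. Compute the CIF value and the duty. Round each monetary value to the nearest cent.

Let C be the CIF value. C = EXW price + pre-shipment costs + freight + 0.3% × C
C − 0.3% × C = 58065.00 + 616.10 + 239.18 + 697.69 + 6434.64
0.997 × C = 66052.61
C = 66052.61 / 0.997 = 66251.36
Insurance premium = 0.3% × 66251.36 = 198.75
Import duty = 66251.36 × 4% = 2650.05

CIF value: CAD 66251.36; import duty: CAD 2650.05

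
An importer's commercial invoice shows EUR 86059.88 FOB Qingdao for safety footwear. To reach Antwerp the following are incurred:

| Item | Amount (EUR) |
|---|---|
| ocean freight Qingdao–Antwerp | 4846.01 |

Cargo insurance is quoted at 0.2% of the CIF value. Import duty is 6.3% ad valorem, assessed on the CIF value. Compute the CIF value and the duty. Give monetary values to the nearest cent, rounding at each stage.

Let C be the CIF value. C = FOB price + freight + 0.2% × C
C − 0.2% × C = 86059.88 + 4846.01
0.998 × C = 90905.89
C = 90905.89 / 0.998 = 91088.07
Insurance premium = 0.2% × 91088.07 = 182.18
Import duty = 91088.07 × 6.3% = 5738.55

CIF value: EUR 91088.07; import duty: EUR 5738.55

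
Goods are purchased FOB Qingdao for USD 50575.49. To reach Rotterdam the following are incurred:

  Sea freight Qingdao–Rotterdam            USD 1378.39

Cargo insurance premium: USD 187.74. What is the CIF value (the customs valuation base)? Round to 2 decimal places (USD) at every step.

CIF = FOB price + freight + insurance
CIF = 50575.49 + 1378.39 + 187.74 = 52141.62

CIF value: USD 52141.62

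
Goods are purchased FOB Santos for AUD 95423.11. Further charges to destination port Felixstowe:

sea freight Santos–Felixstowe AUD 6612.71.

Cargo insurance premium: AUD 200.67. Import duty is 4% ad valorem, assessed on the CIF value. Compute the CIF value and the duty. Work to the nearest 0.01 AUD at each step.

CIF value: AUD 102236.49; import duty: AUD 4089.46

CIF = FOB price + freight + insurance
CIF = 95423.11 + 6612.71 + 200.67 = 102236.49
Import duty = 102236.49 × 4% = 4089.46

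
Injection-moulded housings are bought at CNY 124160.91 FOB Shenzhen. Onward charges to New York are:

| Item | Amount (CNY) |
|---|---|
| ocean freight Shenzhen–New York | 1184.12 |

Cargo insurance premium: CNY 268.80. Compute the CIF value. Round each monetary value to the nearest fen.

CIF = FOB price + freight + insurance
CIF = 124160.91 + 1184.12 + 268.80 = 125613.83

CIF value: CNY 125613.83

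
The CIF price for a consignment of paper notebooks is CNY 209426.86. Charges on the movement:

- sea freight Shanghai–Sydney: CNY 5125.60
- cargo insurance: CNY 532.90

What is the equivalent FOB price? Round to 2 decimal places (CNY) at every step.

From CIF to FOB, the seller no longer bears: freight, insurance.
FOB price = 209426.86 − 5125.60 − 532.90 = 203768.36

FOB price: CNY 203768.36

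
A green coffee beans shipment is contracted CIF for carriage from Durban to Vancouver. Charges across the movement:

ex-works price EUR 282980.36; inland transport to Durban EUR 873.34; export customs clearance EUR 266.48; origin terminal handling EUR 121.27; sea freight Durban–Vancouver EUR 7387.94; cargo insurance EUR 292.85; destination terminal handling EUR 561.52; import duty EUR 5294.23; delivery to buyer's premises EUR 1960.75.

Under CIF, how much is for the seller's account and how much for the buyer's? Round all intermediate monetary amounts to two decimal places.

Seller: EUR 291922.24; buyer: EUR 7816.50

CIF: the seller pays costs through ocean freight and marine insurance to the destination port.
Seller's account: goods 282980.36 + inland to port 873.34 + export clearance 266.48 + origin terminal 121.27 + freight 7387.94 + insurance 292.85 = 291922.24
Buyer's account: destination terminal 561.52 + duty 5294.23 + delivery 1960.75 = 7816.50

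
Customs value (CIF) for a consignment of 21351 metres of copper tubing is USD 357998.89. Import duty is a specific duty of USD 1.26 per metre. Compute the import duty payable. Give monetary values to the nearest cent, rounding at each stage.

Import duty: USD 26902.26

Import duty = 21351 × 1.26 = 26902.26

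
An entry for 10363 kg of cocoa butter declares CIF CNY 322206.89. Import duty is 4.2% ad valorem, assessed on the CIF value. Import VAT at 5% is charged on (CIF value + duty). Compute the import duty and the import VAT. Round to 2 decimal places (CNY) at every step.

Import duty = 322206.89 × 4.2% = 13532.69
VAT base = CIF + duty = 322206.89 + 13532.69 = 335739.58
Import VAT = 335739.58 × 5% = 16786.98

Import duty: CNY 13532.69; import VAT: CNY 16786.98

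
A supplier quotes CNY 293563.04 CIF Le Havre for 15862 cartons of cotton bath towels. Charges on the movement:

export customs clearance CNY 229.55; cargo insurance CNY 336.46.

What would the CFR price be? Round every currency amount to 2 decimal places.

Not relevant to the conversion: export clearance — on the seller under both CIF and CFR; already in the CIF price and stays in the CFR price.
From CIF to CFR, the seller no longer bears: insurance.
CFR price = 293563.04 − 336.46 = 293226.58

CFR price: CNY 293226.58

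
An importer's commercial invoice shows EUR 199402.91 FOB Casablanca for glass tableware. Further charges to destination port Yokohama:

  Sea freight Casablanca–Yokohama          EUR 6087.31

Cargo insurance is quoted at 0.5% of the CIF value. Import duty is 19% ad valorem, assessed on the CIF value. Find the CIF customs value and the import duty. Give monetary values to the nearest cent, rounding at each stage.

CIF value: EUR 206522.83; import duty: EUR 39239.34

Let C be the CIF value. C = FOB price + freight + 0.5% × C
C − 0.5% × C = 199402.91 + 6087.31
0.995 × C = 205490.22
C = 205490.22 / 0.995 = 206522.83
Insurance premium = 0.5% × 206522.83 = 1032.61
Import duty = 206522.83 × 19% = 39239.34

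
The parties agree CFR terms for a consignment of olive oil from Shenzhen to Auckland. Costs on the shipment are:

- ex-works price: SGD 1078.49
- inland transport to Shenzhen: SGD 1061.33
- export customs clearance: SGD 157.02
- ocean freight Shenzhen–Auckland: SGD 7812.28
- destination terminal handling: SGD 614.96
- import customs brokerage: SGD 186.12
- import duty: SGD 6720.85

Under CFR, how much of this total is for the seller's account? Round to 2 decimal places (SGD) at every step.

Seller's account: SGD 10109.12

CFR: the seller pays costs through ocean freight to the destination port, but not insurance.
Seller's account: goods 1078.49 + inland to port 1061.33 + export clearance 157.02 + freight 7812.28 = 10109.12
Buyer's account: destination terminal 614.96 + brokerage 186.12 + duty 6720.85 = 7521.93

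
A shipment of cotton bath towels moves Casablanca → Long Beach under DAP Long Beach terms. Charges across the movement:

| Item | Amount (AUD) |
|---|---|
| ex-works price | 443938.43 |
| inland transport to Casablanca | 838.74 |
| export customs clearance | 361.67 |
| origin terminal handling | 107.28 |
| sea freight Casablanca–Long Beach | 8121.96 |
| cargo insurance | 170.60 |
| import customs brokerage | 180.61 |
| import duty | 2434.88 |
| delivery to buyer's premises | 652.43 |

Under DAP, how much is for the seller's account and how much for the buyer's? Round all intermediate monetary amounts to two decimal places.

Seller: AUD 454191.11; buyer: AUD 2615.49

DAP: the seller bears all costs to the named destination except import duty and clearance.
Seller's account: goods 443938.43 + inland to port 838.74 + export clearance 361.67 + origin terminal 107.28 + freight 8121.96 + insurance 170.60 + delivery 652.43 = 454191.11
Buyer's account: brokerage 180.61 + duty 2434.88 = 2615.49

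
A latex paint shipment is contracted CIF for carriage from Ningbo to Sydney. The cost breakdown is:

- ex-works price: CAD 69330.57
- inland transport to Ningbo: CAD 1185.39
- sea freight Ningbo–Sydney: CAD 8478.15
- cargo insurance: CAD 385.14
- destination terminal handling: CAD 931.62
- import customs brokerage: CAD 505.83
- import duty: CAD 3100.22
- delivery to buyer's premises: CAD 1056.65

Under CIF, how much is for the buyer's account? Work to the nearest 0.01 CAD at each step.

CIF: the seller pays costs through ocean freight and marine insurance to the destination port.
Seller's account: goods 69330.57 + inland to port 1185.39 + freight 8478.15 + insurance 385.14 = 79379.25
Buyer's account: destination terminal 931.62 + brokerage 505.83 + duty 3100.22 + delivery 1056.65 = 5594.32

Buyer's account: CAD 5594.32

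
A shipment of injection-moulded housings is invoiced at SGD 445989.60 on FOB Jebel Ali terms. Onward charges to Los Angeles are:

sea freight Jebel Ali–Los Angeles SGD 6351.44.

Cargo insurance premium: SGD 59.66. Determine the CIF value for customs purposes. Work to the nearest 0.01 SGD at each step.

CIF = FOB price + freight + insurance
CIF = 445989.60 + 6351.44 + 59.66 = 452400.70

CIF value: SGD 452400.70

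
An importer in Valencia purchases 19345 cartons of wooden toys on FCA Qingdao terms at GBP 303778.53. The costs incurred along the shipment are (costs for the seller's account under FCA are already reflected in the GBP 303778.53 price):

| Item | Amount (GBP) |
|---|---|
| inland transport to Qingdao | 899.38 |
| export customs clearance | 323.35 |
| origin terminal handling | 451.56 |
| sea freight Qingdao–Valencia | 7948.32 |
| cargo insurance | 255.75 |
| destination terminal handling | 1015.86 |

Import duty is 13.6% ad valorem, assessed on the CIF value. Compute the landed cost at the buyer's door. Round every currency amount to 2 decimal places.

Total landed cost: GBP 355941.07

FCA: the seller delivers export-cleared goods to the carrier; the buyer bears costs from that point.
Already in the invoice (seller's account under FCA): inland to port, export clearance — exclude.
CIF value = FCA price + origin terminal + freight + insurance = 303778.53 + 451.56 + 7948.32 + 255.75 = 312434.16
Import duty = 312434.16 × 13.6% = 42491.05
Buyer bears: origin terminal 451.56 + freight 7948.32 + insurance 255.75 + destination terminal 1015.86 + duty 42491.05 = 52162.54
Landed cost = invoice 303778.53 + 52162.54 = 355941.07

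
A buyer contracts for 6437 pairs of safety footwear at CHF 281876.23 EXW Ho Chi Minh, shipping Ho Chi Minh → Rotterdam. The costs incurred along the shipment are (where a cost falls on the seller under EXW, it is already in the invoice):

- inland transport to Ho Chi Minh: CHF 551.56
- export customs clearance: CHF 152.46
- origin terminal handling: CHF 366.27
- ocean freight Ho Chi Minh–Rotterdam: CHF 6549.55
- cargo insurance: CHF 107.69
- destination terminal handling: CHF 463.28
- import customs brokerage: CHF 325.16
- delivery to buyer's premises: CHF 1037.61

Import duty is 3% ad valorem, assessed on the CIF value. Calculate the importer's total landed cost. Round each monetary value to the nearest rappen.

Total landed cost: CHF 300117.92

EXW: the seller makes goods available at their premises; the buyer bears all onward costs.
CIF value = EXW price + inland to port + export clearance + origin terminal + freight + insurance = 281876.23 + 551.56 + 152.46 + 366.27 + 6549.55 + 107.69 = 289603.76
Import duty = 289603.76 × 3% = 8688.11
Buyer bears: inland to port 551.56 + export clearance 152.46 + origin terminal 366.27 + freight 6549.55 + insurance 107.69 + destination terminal 463.28 + brokerage 325.16 + delivery 1037.61 + duty 8688.11 = 18241.69
Landed cost = invoice 281876.23 + 18241.69 = 300117.92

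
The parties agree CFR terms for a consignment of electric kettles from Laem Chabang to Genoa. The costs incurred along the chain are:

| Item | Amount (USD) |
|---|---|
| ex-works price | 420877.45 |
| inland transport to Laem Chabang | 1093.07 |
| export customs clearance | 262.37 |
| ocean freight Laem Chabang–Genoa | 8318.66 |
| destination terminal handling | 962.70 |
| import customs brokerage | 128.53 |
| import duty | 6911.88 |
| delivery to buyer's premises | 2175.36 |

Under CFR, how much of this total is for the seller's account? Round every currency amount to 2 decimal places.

CFR: the seller pays costs through ocean freight to the destination port, but not insurance.
Seller's account: goods 420877.45 + inland to port 1093.07 + export clearance 262.37 + freight 8318.66 = 430551.55
Buyer's account: destination terminal 962.70 + brokerage 128.53 + duty 6911.88 + delivery 2175.36 = 10178.47

Seller's account: USD 430551.55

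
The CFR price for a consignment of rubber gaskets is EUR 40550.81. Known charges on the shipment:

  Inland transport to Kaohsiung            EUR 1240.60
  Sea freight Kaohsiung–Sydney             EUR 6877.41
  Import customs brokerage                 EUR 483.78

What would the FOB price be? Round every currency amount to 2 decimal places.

FOB price: EUR 33673.40

Not relevant to the conversion: inland to port — on the seller under both CFR and FOB; already in the CFR price and stays in the FOB price. brokerage — on the buyer under both terms; not part of either seller's price.
From CFR to FOB, the seller no longer bears: freight.
FOB price = 40550.81 − 6877.41 = 33673.40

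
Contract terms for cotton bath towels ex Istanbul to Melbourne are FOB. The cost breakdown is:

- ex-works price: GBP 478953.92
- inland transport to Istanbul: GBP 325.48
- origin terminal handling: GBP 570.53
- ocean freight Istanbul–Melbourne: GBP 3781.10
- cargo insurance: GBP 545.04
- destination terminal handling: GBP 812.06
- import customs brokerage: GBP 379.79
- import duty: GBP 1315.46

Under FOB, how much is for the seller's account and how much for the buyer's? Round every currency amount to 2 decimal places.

FOB: the seller bears costs until goods are on board at the origin port; the buyer bears freight, insurance and all costs thereafter.
Seller's account: goods 478953.92 + inland to port 325.48 + origin terminal 570.53 = 479849.93
Buyer's account: freight 3781.10 + insurance 545.04 + destination terminal 812.06 + brokerage 379.79 + duty 1315.46 = 6833.45

Seller: GBP 479849.93; buyer: GBP 6833.45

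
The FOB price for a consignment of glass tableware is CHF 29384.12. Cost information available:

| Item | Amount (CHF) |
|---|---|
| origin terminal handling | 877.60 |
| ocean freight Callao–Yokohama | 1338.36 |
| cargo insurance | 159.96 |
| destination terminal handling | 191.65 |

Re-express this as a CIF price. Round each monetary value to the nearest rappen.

Not relevant to the conversion: origin terminal — on the seller under both FOB and CIF; already in the FOB price and stays in the CIF price. destination terminal — on the buyer under both terms; not part of either seller's price.
From FOB to CIF, the seller additionally bears: freight, insurance.
CIF price = 29384.12 + 1338.36 + 159.96 = 30882.44

CIF price: CHF 30882.44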